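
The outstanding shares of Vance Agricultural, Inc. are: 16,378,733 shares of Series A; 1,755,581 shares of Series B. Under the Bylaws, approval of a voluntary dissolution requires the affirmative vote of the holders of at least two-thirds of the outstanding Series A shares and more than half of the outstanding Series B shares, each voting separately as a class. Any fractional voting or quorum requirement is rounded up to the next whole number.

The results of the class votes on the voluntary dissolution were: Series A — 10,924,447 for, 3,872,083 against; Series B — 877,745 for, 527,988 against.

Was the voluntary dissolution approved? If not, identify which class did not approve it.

Series A: 2/3 of 16378733 = 10919155.33, rounded up to 10919156; 10,919,156 required, 10,924,447 in favor — approved.
Series B: a majority of 1755581 is 877791; 877,791 required, 877,745 in favor — not approved.

Not approved — the Series B shares did not give the required vote.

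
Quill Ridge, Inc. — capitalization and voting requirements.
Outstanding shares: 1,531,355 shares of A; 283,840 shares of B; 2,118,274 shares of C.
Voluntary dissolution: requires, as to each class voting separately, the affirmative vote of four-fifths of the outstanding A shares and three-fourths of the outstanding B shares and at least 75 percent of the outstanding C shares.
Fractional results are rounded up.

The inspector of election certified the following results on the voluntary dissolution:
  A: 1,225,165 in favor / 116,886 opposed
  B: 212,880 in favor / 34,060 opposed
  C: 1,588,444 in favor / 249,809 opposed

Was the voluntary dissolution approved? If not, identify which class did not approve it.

A: 4/5 of 1531355 = 1225084; 1,225,084 required, 1,225,165 in favor — approved.
B: 3/4 of 283840 = 212880; 212,880 required, 212,880 in favor — approved.
C: 3/4 of 2118274 = 1588705.50, rounded up to 1588706; 1,588,706 required, 1,588,444 in favor — not approved.

Not approved — the C shares did not give the required vote.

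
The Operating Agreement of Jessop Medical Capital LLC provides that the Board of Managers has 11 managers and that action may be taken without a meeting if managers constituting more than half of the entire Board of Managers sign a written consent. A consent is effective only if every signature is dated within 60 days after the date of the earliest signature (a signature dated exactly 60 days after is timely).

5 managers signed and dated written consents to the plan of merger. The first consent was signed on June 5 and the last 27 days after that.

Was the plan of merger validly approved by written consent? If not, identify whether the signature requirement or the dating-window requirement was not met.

Not effective — insufficient signatures.

Signatures required: more than half of 11 — a majority of 11 is 6, so 6 needed; 5 signed. Insufficient.
Dating window: the latest signature is 27 days after the earliest; the limit is 60 days. Within the window.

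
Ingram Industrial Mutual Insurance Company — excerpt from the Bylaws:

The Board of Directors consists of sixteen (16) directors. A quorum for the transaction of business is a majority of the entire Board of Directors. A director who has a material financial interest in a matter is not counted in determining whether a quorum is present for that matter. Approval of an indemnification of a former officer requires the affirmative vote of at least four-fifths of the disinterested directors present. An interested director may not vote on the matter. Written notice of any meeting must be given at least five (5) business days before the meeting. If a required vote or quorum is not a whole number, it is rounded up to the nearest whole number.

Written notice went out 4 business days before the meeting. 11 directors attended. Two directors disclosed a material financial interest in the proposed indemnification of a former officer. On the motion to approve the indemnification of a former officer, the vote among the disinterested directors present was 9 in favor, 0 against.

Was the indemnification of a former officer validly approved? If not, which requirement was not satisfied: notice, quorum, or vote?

Invalid — notice requirement not satisfied.

Notice: 4 business days given; 5 required (4 < 5). Not satisfied.
Quorum: 11 present, but the 2 interested directors do not count, leaving 9. Quorum is 9. Satisfied.
Vote: the indemnification of a former officer requires four-fifths of the disinterested directors present (11 − 2 = 9). 4/5 of 9 = 7.20, rounded up to 8, so 8 affirmative votes are needed; 9 voted in favor. Satisfied.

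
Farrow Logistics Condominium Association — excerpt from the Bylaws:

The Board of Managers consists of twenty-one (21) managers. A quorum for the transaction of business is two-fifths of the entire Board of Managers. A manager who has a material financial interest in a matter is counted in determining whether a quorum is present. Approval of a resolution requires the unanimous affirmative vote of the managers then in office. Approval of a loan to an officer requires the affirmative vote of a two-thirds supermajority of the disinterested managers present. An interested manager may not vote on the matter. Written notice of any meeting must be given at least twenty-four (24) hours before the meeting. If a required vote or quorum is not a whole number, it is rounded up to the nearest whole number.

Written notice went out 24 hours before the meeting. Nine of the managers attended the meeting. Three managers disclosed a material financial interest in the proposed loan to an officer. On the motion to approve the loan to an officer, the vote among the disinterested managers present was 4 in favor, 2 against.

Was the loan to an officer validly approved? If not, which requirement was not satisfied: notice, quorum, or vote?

Valid — all requirements satisfied.

Notice: 24 hours given; 24 required (24 ≥ 24). Satisfied.
Quorum: 9 present (interested managers count toward quorum); quorum is 9. Satisfied.
Vote: the loan to an officer requires two-thirds of the disinterested managers present (9 − 3 = 6). 2/3 of 6 = 4, so 4 affirmative votes are needed; 4 voted in favor. Satisfied.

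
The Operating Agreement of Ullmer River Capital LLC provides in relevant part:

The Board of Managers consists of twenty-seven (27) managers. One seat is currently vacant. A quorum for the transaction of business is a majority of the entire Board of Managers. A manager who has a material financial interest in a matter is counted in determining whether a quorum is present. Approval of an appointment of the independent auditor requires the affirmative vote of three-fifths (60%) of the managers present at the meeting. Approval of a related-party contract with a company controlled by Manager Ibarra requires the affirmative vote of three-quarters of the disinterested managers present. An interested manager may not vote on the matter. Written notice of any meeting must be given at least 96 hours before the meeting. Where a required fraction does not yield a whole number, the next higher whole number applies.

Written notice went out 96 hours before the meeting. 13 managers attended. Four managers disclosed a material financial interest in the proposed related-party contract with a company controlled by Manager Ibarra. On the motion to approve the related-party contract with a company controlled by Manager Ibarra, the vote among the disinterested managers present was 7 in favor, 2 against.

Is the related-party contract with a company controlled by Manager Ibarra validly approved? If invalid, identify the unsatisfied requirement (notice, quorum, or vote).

Invalid — quorum requirement not satisfied.

Notice: 96 hours given; 96 required (96 ≥ 96). Satisfied.
Quorum: 13 present (interested managers count toward quorum); quorum is 14. Not satisfied.
Vote: the related-party contract with a company controlled by Manager Ibarra requires three-fourths of the disinterested managers present (13 − 4 = 9). 3/4 of 9 = 6.75, rounded up to 7, so 7 affirmative votes are needed; 7 voted in favor. Satisfied. (Moot — without a quorum no business can be validly transacted.)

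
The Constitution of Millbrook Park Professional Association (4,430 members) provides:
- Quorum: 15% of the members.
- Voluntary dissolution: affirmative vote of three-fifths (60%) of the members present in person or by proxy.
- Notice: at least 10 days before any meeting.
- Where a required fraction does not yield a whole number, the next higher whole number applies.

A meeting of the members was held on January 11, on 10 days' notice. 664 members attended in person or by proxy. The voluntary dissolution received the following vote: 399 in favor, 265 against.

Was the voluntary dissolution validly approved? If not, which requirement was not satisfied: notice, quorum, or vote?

Invalid — quorum requirement not satisfied.

Notice: 10 days given; 10 required. Satisfied.
Quorum: 15% of 4,430 = 664.50, rounded up to 665; 664 present. Not satisfied.
Vote: requires three-fifths of those present (664); 3/5 of 664 = 398.40, rounded up to 399, so 399 needed; 399 in favor. Satisfied.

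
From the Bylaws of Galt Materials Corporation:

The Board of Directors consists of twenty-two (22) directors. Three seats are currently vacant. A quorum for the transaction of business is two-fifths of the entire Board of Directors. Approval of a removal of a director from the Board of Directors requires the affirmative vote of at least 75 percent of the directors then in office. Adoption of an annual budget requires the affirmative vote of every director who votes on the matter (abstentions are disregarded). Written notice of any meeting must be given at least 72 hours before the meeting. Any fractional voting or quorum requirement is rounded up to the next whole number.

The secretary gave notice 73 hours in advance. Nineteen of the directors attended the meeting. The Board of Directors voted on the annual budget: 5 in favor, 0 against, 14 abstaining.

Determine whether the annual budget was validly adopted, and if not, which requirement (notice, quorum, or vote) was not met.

Valid — all requirements satisfied.

Notice: 73 hours given; 72 required (73 ≥ 72). Satisfied.
Quorum: 19 present; quorum is 9. Satisfied.
Vote: the annual budget requires the unanimous vote of the votes cast (19 present − 14 abstaining = 5). Unanimous means all 5, so 5 affirmative votes are needed; 5 voted in favor. Satisfied.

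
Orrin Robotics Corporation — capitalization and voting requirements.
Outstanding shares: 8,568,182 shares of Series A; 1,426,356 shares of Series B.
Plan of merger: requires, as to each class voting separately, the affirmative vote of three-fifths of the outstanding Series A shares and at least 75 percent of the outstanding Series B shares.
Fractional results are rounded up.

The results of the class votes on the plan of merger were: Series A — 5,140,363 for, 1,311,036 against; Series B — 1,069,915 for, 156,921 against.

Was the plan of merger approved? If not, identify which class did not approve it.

Series A: 3/5 of 8568182 = 5140909.20, rounded up to 5140910; 5,140,910 required, 5,140,363 in favor — not approved.
Series B: 3/4 of 1426356 = 1069767; 1,069,767 required, 1,069,915 in favor — approved.

Not approved — the Series A shares did not give the required vote.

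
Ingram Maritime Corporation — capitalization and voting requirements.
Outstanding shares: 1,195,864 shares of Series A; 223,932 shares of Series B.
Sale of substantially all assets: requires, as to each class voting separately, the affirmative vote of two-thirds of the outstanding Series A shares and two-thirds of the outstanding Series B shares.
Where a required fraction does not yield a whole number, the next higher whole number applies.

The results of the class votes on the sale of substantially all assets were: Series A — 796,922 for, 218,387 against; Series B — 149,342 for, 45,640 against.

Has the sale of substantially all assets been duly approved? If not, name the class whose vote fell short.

Not approved — the Series A shares did not give the required vote.

Series A: 2/3 of 1195864 = 797242.67, rounded up to 797243; 797,243 required, 796,922 in favor — not approved.
Series B: 2/3 of 223932 = 149288; 149,288 required, 149,342 in favor — approved.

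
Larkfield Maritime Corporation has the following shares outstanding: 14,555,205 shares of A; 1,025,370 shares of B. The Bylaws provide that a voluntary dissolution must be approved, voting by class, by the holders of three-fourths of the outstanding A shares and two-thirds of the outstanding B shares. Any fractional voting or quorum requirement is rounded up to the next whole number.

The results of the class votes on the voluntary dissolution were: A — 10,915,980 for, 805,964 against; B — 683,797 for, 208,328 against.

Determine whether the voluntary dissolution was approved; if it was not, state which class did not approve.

Not approved — the A shares did not give the required vote.

A: 3/4 of 14555205 = 10916403.75, rounded up to 10916404; 10,916,404 required, 10,915,980 in favor — not approved.
B: 2/3 of 1025370 = 683580; 683,580 required, 683,797 in favor — approved.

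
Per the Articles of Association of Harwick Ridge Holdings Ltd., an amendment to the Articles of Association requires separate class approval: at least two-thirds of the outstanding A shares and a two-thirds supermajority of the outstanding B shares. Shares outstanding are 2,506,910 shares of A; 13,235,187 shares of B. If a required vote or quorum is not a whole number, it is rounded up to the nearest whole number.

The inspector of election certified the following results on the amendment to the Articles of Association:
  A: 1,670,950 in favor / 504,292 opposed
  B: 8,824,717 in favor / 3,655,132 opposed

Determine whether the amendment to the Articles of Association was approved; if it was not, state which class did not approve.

A: 2/3 of 2506910 = 1671273.33, rounded up to 1671274; 1,671,274 required, 1,670,950 in favor — not approved.
B: 2/3 of 13235187 = 8823458; 8,823,458 required, 8,824,717 in favor — approved.

Not approved — the A shares did not give the required vote.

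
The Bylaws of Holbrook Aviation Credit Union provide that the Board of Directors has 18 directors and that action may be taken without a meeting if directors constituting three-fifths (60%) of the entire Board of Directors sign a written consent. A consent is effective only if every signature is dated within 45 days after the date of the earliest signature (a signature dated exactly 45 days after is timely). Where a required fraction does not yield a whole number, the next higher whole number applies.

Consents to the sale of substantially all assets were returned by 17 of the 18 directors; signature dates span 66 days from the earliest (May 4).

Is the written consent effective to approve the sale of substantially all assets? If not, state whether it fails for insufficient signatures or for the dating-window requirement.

Not effective — dating-window requirement not satisfied.

Signatures required: three-fifths (60%) of 18 — 3/5 of 18 = 10.80, rounded up to 11, so 11 needed; 17 signed. Sufficient.
Dating window: the latest signature is 66 days after the earliest; the limit is 45 days. Outside the window.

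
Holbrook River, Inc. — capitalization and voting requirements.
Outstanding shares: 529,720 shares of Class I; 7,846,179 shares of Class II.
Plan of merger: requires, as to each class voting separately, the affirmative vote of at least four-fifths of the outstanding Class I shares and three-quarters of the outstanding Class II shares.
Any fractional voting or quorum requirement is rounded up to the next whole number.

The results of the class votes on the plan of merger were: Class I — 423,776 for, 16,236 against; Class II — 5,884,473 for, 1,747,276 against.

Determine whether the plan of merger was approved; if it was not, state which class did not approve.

Class I: 4/5 of 529720 = 423776; 423,776 required, 423,776 in favor — approved.
Class II: 3/4 of 7846179 = 5884634.25, rounded up to 5884635; 5,884,635 required, 5,884,473 in favor — not approved.

Not approved — the Class II shares did not give the required vote.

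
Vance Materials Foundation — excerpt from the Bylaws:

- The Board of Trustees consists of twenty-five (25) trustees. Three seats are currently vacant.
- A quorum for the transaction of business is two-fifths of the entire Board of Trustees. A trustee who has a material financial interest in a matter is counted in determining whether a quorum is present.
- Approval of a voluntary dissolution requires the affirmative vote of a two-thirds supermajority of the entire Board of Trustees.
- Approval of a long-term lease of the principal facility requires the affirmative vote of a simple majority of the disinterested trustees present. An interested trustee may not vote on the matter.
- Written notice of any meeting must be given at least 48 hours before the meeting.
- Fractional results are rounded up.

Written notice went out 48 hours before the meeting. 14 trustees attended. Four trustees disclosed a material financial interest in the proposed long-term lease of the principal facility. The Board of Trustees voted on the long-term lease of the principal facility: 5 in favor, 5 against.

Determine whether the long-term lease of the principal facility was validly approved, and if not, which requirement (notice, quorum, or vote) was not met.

Notice: 48 hours given; 48 required (48 ≥ 48). Satisfied.
Quorum: 14 present (interested trustees count toward quorum); quorum is 10. Satisfied.
Vote: the long-term lease of the principal facility requires a majority of the disinterested trustees present (14 − 4 = 10). A majority of 10 is 6, so 6 affirmative votes are needed; 5 voted in favor. Not satisfied.

Invalid — vote requirement not satisfied.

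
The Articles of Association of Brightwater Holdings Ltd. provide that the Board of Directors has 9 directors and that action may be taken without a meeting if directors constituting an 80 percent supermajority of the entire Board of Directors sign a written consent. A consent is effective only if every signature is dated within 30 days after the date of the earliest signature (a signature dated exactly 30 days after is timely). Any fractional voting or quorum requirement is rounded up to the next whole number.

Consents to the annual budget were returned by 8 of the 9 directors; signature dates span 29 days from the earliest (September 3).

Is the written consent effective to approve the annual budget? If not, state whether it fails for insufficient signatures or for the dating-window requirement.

Signatures required: an 80 percent supermajority of 9 — 4/5 of 9 = 7.20, rounded up to 8, so 8 needed; 8 signed. Sufficient.
Dating window: the latest signature is 29 days after the earliest; the limit is 30 days. Within the window.

Effective — both the signature and dating-window requirements are satisfied.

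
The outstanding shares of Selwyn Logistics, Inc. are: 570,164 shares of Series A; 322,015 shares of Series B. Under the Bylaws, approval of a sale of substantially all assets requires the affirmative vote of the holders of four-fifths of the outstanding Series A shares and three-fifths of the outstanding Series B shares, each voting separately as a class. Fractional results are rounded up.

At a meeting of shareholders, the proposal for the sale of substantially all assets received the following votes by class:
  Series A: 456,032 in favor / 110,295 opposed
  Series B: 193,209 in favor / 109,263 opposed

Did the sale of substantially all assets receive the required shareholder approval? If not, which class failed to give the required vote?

Not approved — the Series A shares did not give the required vote.

Series A: 4/5 of 570164 = 456131.20, rounded up to 456132; 456,132 required, 456,032 in favor — not approved.
Series B: 3/5 of 322015 = 193209; 193,209 required, 193,209 in favor — approved.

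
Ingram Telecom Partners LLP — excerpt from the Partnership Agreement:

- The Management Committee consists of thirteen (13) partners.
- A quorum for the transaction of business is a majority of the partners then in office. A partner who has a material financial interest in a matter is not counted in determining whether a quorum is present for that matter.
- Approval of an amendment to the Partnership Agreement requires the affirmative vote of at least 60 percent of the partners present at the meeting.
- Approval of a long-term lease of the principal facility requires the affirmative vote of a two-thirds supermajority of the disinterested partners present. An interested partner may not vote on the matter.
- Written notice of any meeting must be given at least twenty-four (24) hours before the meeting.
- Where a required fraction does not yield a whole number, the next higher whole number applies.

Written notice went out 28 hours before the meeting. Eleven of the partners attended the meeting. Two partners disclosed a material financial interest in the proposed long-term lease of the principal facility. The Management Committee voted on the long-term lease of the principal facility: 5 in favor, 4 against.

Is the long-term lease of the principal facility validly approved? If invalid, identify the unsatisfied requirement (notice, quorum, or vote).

Invalid — vote requirement not satisfied.

Notice: 28 hours given; 24 required (28 ≥ 24). Satisfied.
Quorum: 11 present, but the 2 interested partners do not count, leaving 9. Quorum is 7. Satisfied.
Vote: the long-term lease of the principal facility requires two-thirds of the disinterested partners present (11 − 2 = 9). 2/3 of 9 = 6, so 6 affirmative votes are needed; 5 voted in favor. Not satisfied.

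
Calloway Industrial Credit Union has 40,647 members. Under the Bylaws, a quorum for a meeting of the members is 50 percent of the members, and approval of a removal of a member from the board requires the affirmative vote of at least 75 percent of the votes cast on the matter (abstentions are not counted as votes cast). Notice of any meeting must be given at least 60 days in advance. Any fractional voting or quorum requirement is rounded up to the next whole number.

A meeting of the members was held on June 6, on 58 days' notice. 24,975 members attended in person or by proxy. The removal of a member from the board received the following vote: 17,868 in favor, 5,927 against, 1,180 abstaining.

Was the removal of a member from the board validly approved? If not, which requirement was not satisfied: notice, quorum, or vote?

Notice: 58 days given; 60 required. Not satisfied.
Quorum: 50% of 40,647 = 20,323.50, rounded up to 20,324; 24,975 present. Satisfied.
Vote: requires three-fourths of the votes cast (24,975 − 1,180 abstaining = 23,795); 3/4 of 23795 = 17846.25, rounded up to 17847, so 17,847 needed; 17,868 in favor. Satisfied.

Invalid — notice requirement not satisfied.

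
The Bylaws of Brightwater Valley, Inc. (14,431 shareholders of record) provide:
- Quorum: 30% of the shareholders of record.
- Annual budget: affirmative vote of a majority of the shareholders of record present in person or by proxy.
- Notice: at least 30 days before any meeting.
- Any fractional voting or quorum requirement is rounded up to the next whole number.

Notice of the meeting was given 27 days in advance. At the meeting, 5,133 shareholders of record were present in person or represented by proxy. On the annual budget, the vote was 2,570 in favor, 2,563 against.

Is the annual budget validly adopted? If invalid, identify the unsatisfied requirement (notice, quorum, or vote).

Notice: 27 days given; 30 required. Not satisfied.
Quorum: 30% of 14,431 = 4,329.30, rounded up to 4,330; 5,133 present. Satisfied.
Vote: requires a majority of those present (5,133); a majority of 5133 is 2567, so 2,567 needed; 2,570 in favor. Satisfied.

Invalid — notice requirement not satisfied.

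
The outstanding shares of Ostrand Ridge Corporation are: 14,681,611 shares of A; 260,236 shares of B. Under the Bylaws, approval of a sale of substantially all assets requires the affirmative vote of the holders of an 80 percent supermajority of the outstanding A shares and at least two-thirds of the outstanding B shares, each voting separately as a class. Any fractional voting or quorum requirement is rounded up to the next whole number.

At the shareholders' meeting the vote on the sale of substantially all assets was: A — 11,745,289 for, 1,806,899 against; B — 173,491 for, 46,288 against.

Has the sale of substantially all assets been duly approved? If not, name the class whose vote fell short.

Approved — every class gave the required vote.

A: 4/5 of 14681611 = 11745288.80, rounded up to 11745289; 11,745,289 required, 11,745,289 in favor — approved.
B: 2/3 of 260236 = 173490.67, rounded up to 173491; 173,491 required, 173,491 in favor — approved.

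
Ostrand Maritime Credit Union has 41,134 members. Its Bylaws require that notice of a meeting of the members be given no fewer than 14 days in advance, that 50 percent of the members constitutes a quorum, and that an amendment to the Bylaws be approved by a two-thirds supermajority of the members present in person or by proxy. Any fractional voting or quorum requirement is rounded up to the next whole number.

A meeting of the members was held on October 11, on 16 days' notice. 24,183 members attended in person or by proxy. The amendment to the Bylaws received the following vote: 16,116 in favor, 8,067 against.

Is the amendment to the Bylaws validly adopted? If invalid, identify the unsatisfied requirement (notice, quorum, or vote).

Notice: 16 days given; 14 required. Satisfied.
Quorum: 50% of 41,134 = 20,567; 24,183 present. Satisfied.
Vote: requires two-thirds of those present (24,183); 2/3 of 24183 = 16122, so 16,122 needed; 16,116 in favor. Not satisfied.

Invalid — vote requirement not satisfied.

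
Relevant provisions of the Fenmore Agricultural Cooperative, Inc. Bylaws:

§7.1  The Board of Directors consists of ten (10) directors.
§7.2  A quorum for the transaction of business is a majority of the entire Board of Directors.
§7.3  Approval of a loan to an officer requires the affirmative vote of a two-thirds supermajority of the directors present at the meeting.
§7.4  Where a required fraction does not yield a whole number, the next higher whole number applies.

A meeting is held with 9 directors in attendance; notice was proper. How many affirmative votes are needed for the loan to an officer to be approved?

The loan to an officer requires two-thirds of the directors present (9).
2/3 of 9 = 6.

6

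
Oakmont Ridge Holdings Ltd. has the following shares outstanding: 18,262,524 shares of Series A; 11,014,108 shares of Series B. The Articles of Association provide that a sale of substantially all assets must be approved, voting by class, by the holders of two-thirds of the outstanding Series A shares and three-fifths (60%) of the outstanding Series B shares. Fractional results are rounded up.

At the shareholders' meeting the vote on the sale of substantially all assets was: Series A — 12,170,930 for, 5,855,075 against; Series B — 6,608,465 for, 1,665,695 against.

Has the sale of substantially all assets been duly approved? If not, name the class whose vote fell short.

Series A: 2/3 of 18262524 = 12175016; 12,175,016 required, 12,170,930 in favor — not approved.
Series B: 3/5 of 11014108 = 6608464.80, rounded up to 6608465; 6,608,465 required, 6,608,465 in favor — approved.

Not approved — the Series A shares did not give the required vote.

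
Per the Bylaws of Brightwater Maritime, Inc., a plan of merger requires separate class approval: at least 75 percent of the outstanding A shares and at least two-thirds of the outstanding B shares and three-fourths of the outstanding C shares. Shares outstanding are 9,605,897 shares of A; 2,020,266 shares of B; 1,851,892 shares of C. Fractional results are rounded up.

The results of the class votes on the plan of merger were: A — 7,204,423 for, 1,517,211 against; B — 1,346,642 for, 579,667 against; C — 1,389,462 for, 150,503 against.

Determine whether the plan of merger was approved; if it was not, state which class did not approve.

Not approved — the B shares did not give the required vote.

A: 3/4 of 9605897 = 7204422.75, rounded up to 7204423; 7,204,423 required, 7,204,423 in favor — approved.
B: 2/3 of 2020266 = 1346844; 1,346,844 required, 1,346,642 in favor — not approved.
C: 3/4 of 1851892 = 1388919; 1,388,919 required, 1,389,462 in favor — approved.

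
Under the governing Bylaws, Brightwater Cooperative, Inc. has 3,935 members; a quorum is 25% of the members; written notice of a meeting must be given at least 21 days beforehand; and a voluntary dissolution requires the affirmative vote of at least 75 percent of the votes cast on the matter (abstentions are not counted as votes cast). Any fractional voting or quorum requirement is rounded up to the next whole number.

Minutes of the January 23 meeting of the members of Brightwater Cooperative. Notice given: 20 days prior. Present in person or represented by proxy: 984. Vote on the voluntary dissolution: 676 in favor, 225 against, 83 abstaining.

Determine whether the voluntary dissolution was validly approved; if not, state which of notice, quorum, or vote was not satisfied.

Invalid — notice requirement not satisfied.

Notice: 20 days given; 21 required. Not satisfied.
Quorum: 25% of 3,935 = 983.75, rounded up to 984; 984 present. Satisfied.
Vote: requires three-fourths of the votes cast (984 − 83 abstaining = 901); 3/4 of 901 = 675.75, rounded up to 676, so 676 needed; 676 in favor. Satisfied.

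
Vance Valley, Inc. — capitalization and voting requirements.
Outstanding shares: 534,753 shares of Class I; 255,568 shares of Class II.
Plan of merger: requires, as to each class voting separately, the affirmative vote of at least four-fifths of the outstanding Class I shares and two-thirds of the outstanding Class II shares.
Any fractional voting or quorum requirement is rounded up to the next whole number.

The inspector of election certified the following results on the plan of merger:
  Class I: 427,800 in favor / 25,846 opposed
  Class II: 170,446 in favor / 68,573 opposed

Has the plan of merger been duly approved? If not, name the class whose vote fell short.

Class I: 4/5 of 534753 = 427802.40, rounded up to 427803; 427,803 required, 427,800 in favor — not approved.
Class II: 2/3 of 255568 = 170378.67, rounded up to 170379; 170,379 required, 170,446 in favor — approved.

Not approved — the Class I shares did not give the required vote.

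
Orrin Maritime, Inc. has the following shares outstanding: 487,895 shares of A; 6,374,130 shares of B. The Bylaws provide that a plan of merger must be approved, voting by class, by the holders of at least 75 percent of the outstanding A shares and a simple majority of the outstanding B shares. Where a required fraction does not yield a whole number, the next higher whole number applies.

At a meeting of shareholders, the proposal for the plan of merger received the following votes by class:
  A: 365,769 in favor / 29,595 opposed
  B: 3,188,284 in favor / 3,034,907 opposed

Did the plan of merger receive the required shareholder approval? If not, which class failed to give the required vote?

A: 3/4 of 487895 = 365921.25, rounded up to 365922; 365,922 required, 365,769 in favor — not approved.
B: a majority of 6374130 is 3187066; 3,187,066 required, 3,188,284 in favor — approved.

Not approved — the A shares did not give the required vote.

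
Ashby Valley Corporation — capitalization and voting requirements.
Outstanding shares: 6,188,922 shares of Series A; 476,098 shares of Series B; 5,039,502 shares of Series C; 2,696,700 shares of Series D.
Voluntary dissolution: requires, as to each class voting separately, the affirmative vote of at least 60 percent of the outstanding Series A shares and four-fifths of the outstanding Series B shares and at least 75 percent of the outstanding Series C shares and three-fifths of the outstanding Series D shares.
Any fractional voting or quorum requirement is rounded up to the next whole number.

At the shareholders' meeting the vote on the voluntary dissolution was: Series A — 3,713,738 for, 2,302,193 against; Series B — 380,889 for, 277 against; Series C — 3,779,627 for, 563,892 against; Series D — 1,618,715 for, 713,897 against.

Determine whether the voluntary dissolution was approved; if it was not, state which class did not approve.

Approved — every class gave the required vote.

Series A: 3/5 of 6188922 = 3713353.20, rounded up to 3713354; 3,713,354 required, 3,713,738 in favor — approved.
Series B: 4/5 of 476098 = 380878.40, rounded up to 380879; 380,879 required, 380,889 in favor — approved.
Series C: 3/4 of 5039502 = 3779626.50, rounded up to 3779627; 3,779,627 required, 3,779,627 in favor — approved.
Series D: 3/5 of 2696700 = 1618020; 1,618,020 required, 1,618,715 in favor — approved.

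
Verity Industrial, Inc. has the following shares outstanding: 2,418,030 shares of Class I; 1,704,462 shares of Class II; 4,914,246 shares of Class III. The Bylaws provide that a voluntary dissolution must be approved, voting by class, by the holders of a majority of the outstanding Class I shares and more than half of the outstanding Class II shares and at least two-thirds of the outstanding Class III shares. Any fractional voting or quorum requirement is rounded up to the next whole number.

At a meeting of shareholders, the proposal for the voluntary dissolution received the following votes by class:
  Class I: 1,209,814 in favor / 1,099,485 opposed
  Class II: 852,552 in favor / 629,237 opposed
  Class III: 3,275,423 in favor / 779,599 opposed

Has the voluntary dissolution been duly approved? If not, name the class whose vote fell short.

Not approved — the Class III shares did not give the required vote.

Class I: a majority of 2418030 is 1209016; 1,209,016 required, 1,209,814 in favor — approved.
Class II: a majority of 1704462 is 852232; 852,232 required, 852,552 in favor — approved.
Class III: 2/3 of 4914246 = 3276164; 3,276,164 required, 3,275,423 in favor — not approved.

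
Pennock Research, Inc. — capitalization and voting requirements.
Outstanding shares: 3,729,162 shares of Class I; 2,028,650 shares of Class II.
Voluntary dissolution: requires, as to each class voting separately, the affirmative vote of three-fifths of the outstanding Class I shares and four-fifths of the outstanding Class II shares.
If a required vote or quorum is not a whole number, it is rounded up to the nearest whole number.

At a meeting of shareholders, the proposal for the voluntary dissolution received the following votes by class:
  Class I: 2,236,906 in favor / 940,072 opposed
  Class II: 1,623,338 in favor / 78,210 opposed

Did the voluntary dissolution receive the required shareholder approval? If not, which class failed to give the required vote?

Class I: 3/5 of 3729162 = 2237497.20, rounded up to 2237498; 2,237,498 required, 2,236,906 in favor — not approved.
Class II: 4/5 of 2028650 = 1622920; 1,622,920 required, 1,623,338 in favor — approved.

Not approved — the Class I shares did not give the required vote.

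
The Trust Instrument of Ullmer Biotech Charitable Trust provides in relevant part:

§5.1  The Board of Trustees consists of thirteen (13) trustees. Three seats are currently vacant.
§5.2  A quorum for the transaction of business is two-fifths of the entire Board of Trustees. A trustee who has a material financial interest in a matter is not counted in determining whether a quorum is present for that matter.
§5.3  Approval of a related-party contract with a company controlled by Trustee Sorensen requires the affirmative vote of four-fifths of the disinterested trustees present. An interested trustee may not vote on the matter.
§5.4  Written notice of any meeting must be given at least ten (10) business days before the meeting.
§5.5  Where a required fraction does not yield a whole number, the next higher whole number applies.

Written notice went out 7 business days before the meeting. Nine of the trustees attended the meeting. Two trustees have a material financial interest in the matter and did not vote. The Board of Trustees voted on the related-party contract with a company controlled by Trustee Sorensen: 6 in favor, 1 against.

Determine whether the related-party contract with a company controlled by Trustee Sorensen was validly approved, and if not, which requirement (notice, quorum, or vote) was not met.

Notice: 7 business days given; 10 required (7 < 10). Not satisfied.
Quorum: 9 present, but the 2 interested trustees do not count, leaving 7. Quorum is 6. Satisfied.
Vote: the related-party contract with a company controlled by Trustee Sorensen requires four-fifths of the disinterested trustees present (9 − 2 = 7). 4/5 of 7 = 5.60, rounded up to 6, so 6 affirmative votes are needed; 6 voted in favor. Satisfied.

Invalid — notice requirement not satisfied.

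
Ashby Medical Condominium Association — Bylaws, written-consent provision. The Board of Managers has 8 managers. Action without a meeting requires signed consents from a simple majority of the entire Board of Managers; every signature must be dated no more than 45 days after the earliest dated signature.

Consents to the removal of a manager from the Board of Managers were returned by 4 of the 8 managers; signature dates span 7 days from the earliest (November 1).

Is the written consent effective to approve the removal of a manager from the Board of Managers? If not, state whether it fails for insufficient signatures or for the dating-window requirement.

Not effective — insufficient signatures.

Signatures required: a simple majority of 8 — a majority of 8 is 5, so 5 needed; 4 signed. Insufficient.
Dating window: the latest signature is 7 days after the earliest; the limit is 45 days. Within the window.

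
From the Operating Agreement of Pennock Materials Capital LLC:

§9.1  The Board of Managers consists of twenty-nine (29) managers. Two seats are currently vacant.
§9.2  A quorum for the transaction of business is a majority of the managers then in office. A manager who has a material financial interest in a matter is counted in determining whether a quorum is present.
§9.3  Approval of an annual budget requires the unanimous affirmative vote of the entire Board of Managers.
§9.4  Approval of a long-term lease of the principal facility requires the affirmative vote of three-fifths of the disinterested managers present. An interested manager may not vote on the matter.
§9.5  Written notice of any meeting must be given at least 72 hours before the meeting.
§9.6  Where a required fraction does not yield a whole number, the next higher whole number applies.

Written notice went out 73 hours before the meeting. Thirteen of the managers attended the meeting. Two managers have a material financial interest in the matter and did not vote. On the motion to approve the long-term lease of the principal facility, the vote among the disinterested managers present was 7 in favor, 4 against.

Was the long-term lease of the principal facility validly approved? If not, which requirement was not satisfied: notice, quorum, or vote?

Notice: 73 hours given; 72 required (73 ≥ 72). Satisfied.
Quorum: 13 present (interested managers count toward quorum); quorum is 14. Not satisfied.
Vote: the long-term lease of the principal facility requires three-fifths of the disinterested managers present (13 − 2 = 11). 3/5 of 11 = 6.60, rounded up to 7, so 7 affirmative votes are needed; 7 voted in favor. Satisfied. (Moot — without a quorum no business can be validly transacted.)

Invalid — quorum requirement not satisfied.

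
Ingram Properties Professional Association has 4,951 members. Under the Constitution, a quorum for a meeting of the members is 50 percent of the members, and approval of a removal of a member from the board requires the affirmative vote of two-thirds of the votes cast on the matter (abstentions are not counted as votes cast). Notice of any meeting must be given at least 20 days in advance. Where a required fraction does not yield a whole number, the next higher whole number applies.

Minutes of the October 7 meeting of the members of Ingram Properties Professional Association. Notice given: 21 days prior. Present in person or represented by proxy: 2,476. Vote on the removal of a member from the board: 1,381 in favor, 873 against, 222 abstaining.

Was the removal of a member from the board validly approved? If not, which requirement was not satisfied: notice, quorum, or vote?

Invalid — vote requirement not satisfied.

Notice: 21 days given; 20 required. Satisfied.
Quorum: 50% of 4,951 = 2,475.50, rounded up to 2,476; 2,476 present. Satisfied.
Vote: requires two-thirds of the votes cast (2,476 − 222 abstaining = 2,254); 2/3 of 2254 = 1502.67, rounded up to 1503, so 1,503 needed; 1,381 in favor. Not satisfied.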